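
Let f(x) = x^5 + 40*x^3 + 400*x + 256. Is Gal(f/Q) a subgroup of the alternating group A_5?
Yes

The polynomial is irreducible of degree 5 over Q. Its discriminant is 67108864000000 = 8192000^2, a perfect square. A Galois group lies in the alternating group exactly when the discriminant is a square in Q, so the Galois group (A_5) is contained in A_5.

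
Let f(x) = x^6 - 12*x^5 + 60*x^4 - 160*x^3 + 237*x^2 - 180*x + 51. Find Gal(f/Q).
A_4 (order 12)

The polynomial f is an irreducible sextic over Q, so G = Gal(f/Q) is one of the 16 transitive subgroups 6T1, ..., 6T16 of S_6. The discriminant of f is 419904 = 648^2, a perfect square, so G is contained in A_6. The transitive groups of degree 6 contained in A_6 are: A_4 (6T4, order 12), S_4 (6T7, order 24), (C_3 x C_3) : C_4 (6T10, order 36), PSL(2,5) (6T12, order 60), A_6 (6T15, order 360). By Dedekind's theorem, for a prime p not dividing disc(f) the degrees of the irreducible factors of f mod p form the cycle type of an element of G. Factoring f modulo the 33 such primes p <= 149 (skipping 2, 3, which divide the discriminant), each new pattern first appears at: mod 5: f = (x^3 + x + 1)(x^3 + 3x^2 + 4x + 1), pattern 3+3; mod 17: f = (x)(x + 13)(x^2 + 13x + 1)(x^2 + 13x + 11), pattern 2+2+1+1; mod 71: f = (x + 2)(x + 3)(x + 30)(x + 37)(x + 64)(x + 65), pattern 1+1+1+1+1+1. No other pattern occurs in this range, so the set of observed cycle types is {3+3, 2+2+1+1, 1+1+1+1+1+1}. The candidates containing elements of all these cycle types are A_4 (6T4) of order 12, S_4 (6T7) of order 24, (C_3 x C_3) : C_4 (6T10) of order 36, PSL(2,5) (6T12) of order 60, A_6 (6T15) of order 360; the others are excluded. The observed types are precisely the cycle types that occur in A_4 (6T4). Each of the other remaining candidates has further cycle types, and by the Chebotarev density theorem the matching factorization patterns would occur for a proportion of primes equal to their share of the group: S_4 (6T7) additionally contains elements of type 4+2 (6 of its 24 elements, about 25% of primes); (C_3 x C_3) : C_4 (6T10) additionally contains elements of type 4+2, 3+1+1+1 (22 of its 36 elements, about 61% of primes); PSL(2,5) (6T12) additionally contains elements of type 5+1 (24 of its 60 elements, about 40% of primes); A_6 (6T15) additionally contains elements of type 5+1, 4+2, 3+1+1+1 (274 of its 360 elements, about 76% of primes). None of the 33 primes tested shows any such pattern (for each of these groups the chance of that is below 10^-4), which rules them out. Hence G = A_4 (6T4), of order 12.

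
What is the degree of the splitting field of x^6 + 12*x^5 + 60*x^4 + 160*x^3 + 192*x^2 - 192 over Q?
The degree of the splitting field over Q equals the order of the Galois group, so first determine the group. The polynomial f is an irreducible sextic over Q, so G = Gal(f/Q) is one of the 16 transitive subgroups 6T1, ..., 6T16 of S_6. The discriminant of f is 450868486864896 = 21233664^2, a perfect square, so G is contained in A_6. The transitive groups of degree 6 contained in A_6 are: A_4 (6T4, order 12), S_4 (6T7, order 24), (C_3 x C_3) : C_4 (6T10, order 36), PSL(2,5) (6T12, order 60), A_6 (6T15, order 360). By Dedekind's theorem, for a prime p not dividing disc(f) the degrees of the irreducible factors of f mod p form the cycle type of an element of G. Factoring f modulo the 33 such primes p <= 149 (skipping 2, 3, which divide the discriminant), each new pattern first appears at: mod 5: f = (x^3 + 3x^2 + 2x + 3)(x^3 + 4x^2 + x + 1), pattern 3+3; mod 17: f = (x + 6)(x + 15)(x^2 + 4x + 9)(x^2 + 4x + 15), pattern 2+2+1+1; mod 71: f = (x + 9)(x + 10)(x + 12)(x + 63)(x + 65)(x + 66), pattern 1+1+1+1+1+1. No other pattern occurs in this range, so the set of observed cycle types is {3+3, 2+2+1+1, 1+1+1+1+1+1}. The candidates containing elements of all these cycle types are A_4 (6T4) of order 12, S_4 (6T7) of order 24, (C_3 x C_3) : C_4 (6T10) of order 36, PSL(2,5) (6T12) of order 60, A_6 (6T15) of order 360; the others are excluded. The observed types are precisely the cycle types that occur in A_4 (6T4). Each of the other remaining candidates has further cycle types, and by the Chebotarev density theorem the matching factorization patterns would occur for a proportion of primes equal to their share of the group: S_4 (6T7) additionally contains elements of type 4+2 (6 of its 24 elements, about 25% of primes); (C_3 x C_3) : C_4 (6T10) additionally contains elements of type 4+2, 3+1+1+1 (22 of its 36 elements, about 61% of primes); PSL(2,5) (6T12) additionally contains elements of type 5+1 (24 of its 60 elements, about 40% of primes); A_6 (6T15) additionally contains elements of type 5+1, 4+2, 3+1+1+1 (274 of its 360 elements, about 76% of primes). None of the 33 primes tested shows any such pattern (for each of these groups the chance of that is below 10^-4), which rules them out. Hence G = A_4 (6T4), of order 12. The Galois group A_4 (6T4) has order 12, so the splitting field has degree 12 over Q.

12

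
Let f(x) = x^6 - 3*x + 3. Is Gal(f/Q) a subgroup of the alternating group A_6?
No

The polynomial is irreducible of degree 6 over Q. Its discriminant is -9059283, which is not a perfect square. A Galois group lies in the alternating group exactly when the discriminant is a square in Q, so the Galois group ((S_3 x S_3) : C_2) is not contained in A_6.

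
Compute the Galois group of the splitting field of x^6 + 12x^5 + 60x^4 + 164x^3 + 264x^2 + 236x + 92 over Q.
S_6 (also written S6)

The polynomial f is an irreducible sextic over Q, so G = Gal(f/Q) is one of the 16 transitive subgroups 6T1, ..., 6T16 of S_6. The discriminant of f is -82751488, which is not a perfect square, so G is not contained in A_6. The transitive groups of degree 6 not contained in A_6 are: C_6 (6T1, order 6), S_3 (6T2, order 6), D_6 (6T3, order 12), C_3 x S_3 (6T5, order 18), A_4 x C_2 (6T6, order 24), S_4 (6T8, order 24), S_3 x S_3 (6T9, order 36), S_4 x C_2 (6T11, order 48), (S_3 x S_3) : C_2 (6T13, order 72), PGL(2,5) (6T14, order 120), S_6 (6T16, order 720). By Dedekind's theorem, for a prime p not dividing disc(f) the degrees of the irreducible factors of f mod p form the cycle type of an element of G. Factoring f modulo the 3 such primes p <= 7 (skipping 2, which divides the discriminant), each new pattern first appears at: mod 3: f = (x^6 + 2x^3 + 2x + 2), pattern 6; mod 5: f = (x + 1)(x + 3)(x^4 + 3x^3 + 4), pattern 4+1+1; mod 7: f = (x + 5)(x^2 + 5x + 3)(x^3 + 2x^2 + 5x + 1), pattern 3+2+1. No other pattern occurs in this range, so the set of observed cycle types is {6, 4+1+1, 3+2+1}. Among the candidates above, the only group containing elements of all these cycle types is S_6 (6T16); every other candidate lacks at least one of them. Hence G = S_6 (6T16), of order 720.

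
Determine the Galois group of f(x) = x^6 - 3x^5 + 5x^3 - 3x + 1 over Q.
S_3, S_3 acting on 6 points

The polynomial f is an irreducible sextic over Q, so G = Gal(f/Q) is one of the 16 transitive subgroups 6T1, ..., 6T16 of S_6. The discriminant of f is -34992, which is not a perfect square, so G is not contained in A_6. The transitive groups of degree 6 not contained in A_6 are: C_6 (6T1, order 6), S_3 (6T2, order 6), D_6 (6T3, order 12), C_3 x S_3 (6T5, order 18), A_4 x C_2 (6T6, order 24), S_4 (6T8, order 24), S_3 x S_3 (6T9, order 36), S_4 x C_2 (6T11, order 48), (S_3 x S_3) : C_2 (6T13, order 72), PGL(2,5) (6T14, order 120), S_6 (6T16, order 720). By Dedekind's theorem, for a prime p not dividing disc(f) the degrees of the irreducible factors of f mod p form the cycle type of an element of G. Factoring f modulo the 23 such primes p <= 97 (skipping 2, 3, which divide the discriminant), each new pattern first appears at: mod 5: f = (x^2 + x + 1)(x^2 + 2x + 3)(x^2 + 4x + 2), pattern 2+2+2; mod 7: f = (x^3 + x^2 + 3x + 1)(x^3 + 3x^2 + x + 1), pattern 3+3; mod 31: f = (x + 3)(x + 7)(x + 9)(x + 21)(x + 23)(x + 27), pattern 1+1+1+1+1+1. No other pattern occurs in this range, so the set of observed cycle types is {2+2+2, 3+3, 1+1+1+1+1+1}. The candidates containing elements of all these cycle types are C_6 (6T1) of order 6, S_3 (6T2) of order 6, D_6 (6T3) of order 12, C_3 x S_3 (6T5) of order 18, A_4 x C_2 (6T6) of order 24, S_4 (6T8) of order 24, S_3 x S_3 (6T9) of order 36, S_4 x C_2 (6T11) of order 48, (S_3 x S_3) : C_2 (6T13) of order 72, PGL(2,5) (6T14) of order 120, S_6 (6T16) of order 720; the others are excluded. The observed types are precisely the cycle types that occur in S_3 (6T2). Each of the other remaining candidates has further cycle types, and by the Chebotarev density theorem the matching factorization patterns would occur for a proportion of primes equal to their share of the group: C_6 (6T1) additionally contains elements of type 6 (2 of its 6 elements, about 33% of primes); D_6 (6T3) additionally contains elements of type 6, 2+2+1+1 (5 of its 12 elements, about 42% of primes); C_3 x S_3 (6T5) additionally contains elements of type 6, 3+1+1+1 (10 of its 18 elements, about 56% of primes); A_4 x C_2 (6T6) additionally contains elements of type 6, 2+2+1+1, 2+1+1+1+1 (14 of its 24 elements, about 58% of primes); S_4 (6T8) additionally contains elements of type 4+1+1, 2+2+1+1 (9 of its 24 elements, about 38% of primes); S_3 x S_3 (6T9) additionally contains elements of type 6, 3+1+1+1, 2+2+1+1 (25 of its 36 elements, about 69% of primes); S_4 x C_2 (6T11) additionally contains elements of type 6, 4+2, 4+1+1, 2+2+1+1, 2+1+1+1+1 (32 of its 48 elements, about 67% of primes); (S_3 x S_3) : C_2 (6T13) additionally contains elements of type 6, 4+2, 3+2+1, 3+1+1+1, 2+2+1+1, 2+1+1+1+1 (61 of its 72 elements, about 85% of primes); PGL(2,5) (6T14) additionally contains elements of type 6, 5+1, 4+1+1, 2+2+1+1 (89 of its 120 elements, about 74% of primes); S_6 (6T16) additionally contains elements of type 6, 5+1, 4+2, 4+1+1, 3+2+1, 3+1+1+1, 2+2+1+1, 2+1+1+1+1 (664 of its 720 elements, about 92% of primes). None of the 23 primes tested shows any such pattern (for each of these groups the chance of that is below 10^-4), which rules them out. Hence G = S_3 (6T2), of order 6.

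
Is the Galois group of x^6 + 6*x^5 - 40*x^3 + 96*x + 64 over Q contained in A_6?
The polynomial is irreducible of degree 6 over Q. Its discriminant is -37572373905408, which is not a perfect square. A Galois group lies in the alternating group exactly when the discriminant is a square in Q, so the Galois group (S_3) is not contained in A_6.

No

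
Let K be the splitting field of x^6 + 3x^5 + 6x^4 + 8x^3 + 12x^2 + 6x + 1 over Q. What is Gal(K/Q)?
C_6 (order 6)

The polynomial f is an irreducible sextic over Q, so G = Gal(f/Q) is one of the 16 transitive subgroups 6T1, ..., 6T16 of S_6. The discriminant of f is -7105563, which is not a perfect square, so G is not contained in A_6. The transitive groups of degree 6 not contained in A_6 are: C_6 (6T1, order 6), S_3 (6T2, order 6), D_6 (6T3, order 12), C_3 x S_3 (6T5, order 18), A_4 x C_2 (6T6, order 24), S_4 (6T8, order 24), S_3 x S_3 (6T9, order 36), S_4 x C_2 (6T11, order 48), (S_3 x S_3) : C_2 (6T13, order 72), PGL(2,5) (6T14, order 120), S_6 (6T16, order 720). By Dedekind's theorem, for a prime p not dividing disc(f) the degrees of the irreducible factors of f mod p form the cycle type of an element of G. Factoring f modulo the 37 such primes p <= 167 (skipping 3, 19, which divide the discriminant), each new pattern first appears at: mod 2: f = (x^6 + x^5 + 1), pattern 6; mod 7: f = (x^3 + x^2 + 5x + 4)(x^3 + 2x^2 + 6x + 2), pattern 3+3; mod 17: f = (x^2 + 4x + 9)(x^2 + 5x + 16)(x^2 + 11x + 15), pattern 2+2+2; mod 37: f = (x + 2)(x + 20)(x + 30)(x + 31)(x + 32)(x + 36), pattern 1+1+1+1+1+1. No other pattern occurs in this range, so the set of observed cycle types is {6, 3+3, 2+2+2, 1+1+1+1+1+1}. The candidates containing elements of all these cycle types are C_6 (6T1) of order 6, D_6 (6T3) of order 12, C_3 x S_3 (6T5) of order 18, A_4 x C_2 (6T6) of order 24, S_3 x S_3 (6T9) of order 36, S_4 x C_2 (6T11) of order 48, (S_3 x S_3) : C_2 (6T13) of order 72, PGL(2,5) (6T14) of order 120, S_6 (6T16) of order 720; the others are excluded. The observed types are precisely the cycle types that occur in C_6 (6T1). Each of the other remaining candidates has further cycle types, and by the Chebotarev density theorem the matching factorization patterns would occur for a proportion of primes equal to their share of the group: D_6 (6T3) additionally contains elements of type 2+2+1+1 (3 of its 12 elements, about 25% of primes); C_3 x S_3 (6T5) additionally contains elements of type 3+1+1+1 (4 of its 18 elements, about 22% of primes); A_4 x C_2 (6T6) additionally contains elements of type 2+2+1+1, 2+1+1+1+1 (6 of its 24 elements, about 25% of primes); S_3 x S_3 (6T9) additionally contains elements of type 3+1+1+1, 2+2+1+1 (13 of its 36 elements, about 36% of primes); S_4 x C_2 (6T11) additionally contains elements of type 4+2, 4+1+1, 2+2+1+1, 2+1+1+1+1 (24 of its 48 elements, about 50% of primes); (S_3 x S_3) : C_2 (6T13) additionally contains elements of type 4+2, 3+2+1, 3+1+1+1, 2+2+1+1, 2+1+1+1+1 (49 of its 72 elements, about 68% of primes); PGL(2,5) (6T14) additionally contains elements of type 5+1, 4+1+1, 2+2+1+1 (69 of its 120 elements, about 58% of primes); S_6 (6T16) additionally contains elements of type 5+1, 4+2, 4+1+1, 3+2+1, 3+1+1+1, 2+2+1+1, 2+1+1+1+1 (544 of its 720 elements, about 76% of primes). None of the 37 primes tested shows any such pattern (for each of these groups the chance of that is below 10^-4), which rules them out. Hence G = C_6 (6T1), of order 6.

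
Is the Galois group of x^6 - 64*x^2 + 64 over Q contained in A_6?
No

The polynomial is irreducible of degree 6 over Q. Its discriminant is -3603718079512576, which is not a perfect square. A Galois group lies in the alternating group exactly when the discriminant is a square in Q, so the Galois group (S_4 x C_2) is not contained in A_6.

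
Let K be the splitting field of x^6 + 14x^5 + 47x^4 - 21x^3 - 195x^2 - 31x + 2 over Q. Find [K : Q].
The degree of the splitting field over Q equals the order of the Galois group, so first determine the group. The polynomial f is an irreducible sextic over Q, so G = Gal(f/Q) is one of the 16 transitive subgroups 6T1, ..., 6T16 of S_6. The discriminant of f is 8413926734596681 = 91727459^2, a perfect square, so G is contained in A_6. The transitive groups of degree 6 contained in A_6 are: A_4 (6T4, order 12), S_4 (6T7, order 24), (C_3 x C_3) : C_4 (6T10, order 36), PSL(2,5) (6T12, order 60), A_6 (6T15, order 360). By Dedekind's theorem, for a prime p not dividing disc(f) the degrees of the irreducible factors of f mod p form the cycle type of an element of G. Factoring f modulo the 21 such primes p <= 79 (skipping 19, which divides the discriminant), each new pattern first appears at: mod 2: f = (x)(x^5 + x^3 + x^2 + x + 1), pattern 5+1; mod 7: f = (x^3 + 3x^2 + 4x + 1)(x^3 + 4x^2 + 3x + 2), pattern 3+3; mod 61: f = (x + 39)(x + 60)(x^2 + 45x + 29)(x^2 + 53x + 48), pattern 2+2+1+1. No other pattern occurs in this range, so the set of observed cycle types is {5+1, 3+3, 2+2+1+1}. The candidates containing elements of all these cycle types are PSL(2,5) (6T12) of order 60, A_6 (6T15) of order 360; the others are excluded. The observed types are precisely the cycle types that occur in PSL(2,5) (6T12) (apart from the identity). Each of the other remaining candidates has further cycle types, and by the Chebotarev density theorem the matching factorization patterns would occur for a proportion of primes equal to their share of the group: A_6 (6T15) additionally contains elements of type 4+2, 3+1+1+1 (130 of its 360 elements, about 36% of primes). None of the 21 primes tested shows any such pattern (for each of these groups the chance of that is below 10^-4), which rules them out. Hence G = PSL(2,5) (6T12), of order 60. The Galois group PSL(2,5) (6T12) has order 60, so the splitting field has degree 60 over Q.

60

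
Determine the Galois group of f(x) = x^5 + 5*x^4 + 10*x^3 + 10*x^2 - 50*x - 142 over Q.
The polynomial f is an irreducible quintic over Q, so G = Gal(f/Q) is a transitive subgroup of S_5: one of C_5 (5T1, order 5), D_5 (5T2, order 10), F_20 (5T3, order 20), A_5 (5T4, order 60) or S_5 (5T5, order 120). The discriminant of f is 58564000000 = 242000^2, a perfect square, so G is contained in A_5. The transitive groups of degree 5 contained in A_5 are: C_5 (5T1, order 5), D_5 (5T2, order 10), A_5 (5T4, order 60). By Dedekind's theorem, for a prime p not dividing disc(f) the degrees of the irreducible factors of f mod p form the cycle type of an element of G. Factoring f modulo the 3 such primes p <= 13 (skipping 2, 5, 11, which divide the discriminant), each new pattern first appears at: mod 3: f = (x^5 + 2x^4 + x^3 + x^2 + x + 2), pattern 5; mod 13: f = (x + 6)(x + 8)(x^3 + 4x^2 + 10x + 3), pattern 3+1+1. No other pattern occurs in this range, so the set of observed cycle types is {5, 3+1+1}. Among the candidates above, the only group containing elements of all these cycle types is A_5 (5T4) — each of C_5 (5T1), D_5 (5T2) lacks at least one of them. Hence G = A_5 (5T4), of order 60.

A_5 (also written A5)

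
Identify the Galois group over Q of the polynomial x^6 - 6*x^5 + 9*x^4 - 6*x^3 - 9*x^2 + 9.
6T9: S_3 x S_3

The polynomial f is an irreducible sextic over Q, so G = Gal(f/Q) is one of the 16 transitive subgroups 6T1, ..., 6T16 of S_6. The discriminant of f is 297538935552, which is not a perfect square, so G is not contained in A_6. The transitive groups of degree 6 not contained in A_6 are: C_6 (6T1, order 6), S_3 (6T2, order 6), D_6 (6T3, order 12), C_3 x S_3 (6T5, order 18), A_4 x C_2 (6T6, order 24), S_4 (6T8, order 24), S_3 x S_3 (6T9, order 36), S_4 x C_2 (6T11, order 48), (S_3 x S_3) : C_2 (6T13, order 72), PGL(2,5) (6T14, order 120), S_6 (6T16, order 720). By Dedekind's theorem, for a prime p not dividing disc(f) the degrees of the irreducible factors of f mod p form the cycle type of an element of G. Factoring f modulo the 23 such primes p <= 97 (skipping 2, 3, which divide the discriminant), each new pattern first appears at: mod 5: f = (x^6 + 4x^5 + 4x^4 + 4x^3 + x^2 + 4), pattern 6; mod 11: f = (x + 1)(x + 4)(x^2 + 4x + 2)(x^2 + 7x + 8), pattern 2+2+1+1; mod 13: f = (x + 5)(x + 8)(x + 10)(x^3 + 10x^2 + 12x + 10), pattern 3+1+1+1; mod 31: f = (x^2 + 10x + 22)(x^2 + 21x + 14)(x^2 + 25x + 11), pattern 2+2+2; mod 97: f = (x^3 + 94x^2 + 30x + 94)(x^3 + 94x^2 + 67x + 94), pattern 3+3. No other pattern occurs in this range, so the set of observed cycle types is {6, 2+2+1+1, 3+1+1+1, 2+2+2, 3+3}. The candidates containing elements of all these cycle types are S_3 x S_3 (6T9) of order 36, (S_3 x S_3) : C_2 (6T13) of order 72, S_6 (6T16) of order 720; the others are excluded. The observed types are precisely the cycle types that occur in S_3 x S_3 (6T9) (apart from the identity). Each of the other remaining candidates has further cycle types, and by the Chebotarev density theorem the matching factorization patterns would occur for a proportion of primes equal to their share of the group: (S_3 x S_3) : C_2 (6T13) additionally contains elements of type 4+2, 3+2+1, 2+1+1+1+1 (36 of its 72 elements, about 50% of primes); S_6 (6T16) additionally contains elements of type 5+1, 4+2, 4+1+1, 3+2+1, 2+1+1+1+1 (459 of its 720 elements, about 64% of primes). None of the 23 primes tested shows any such pattern (for each of these groups the chance of that is below 10^-4), which rules them out. Hence G = S_3 x S_3 (6T9), of order 36.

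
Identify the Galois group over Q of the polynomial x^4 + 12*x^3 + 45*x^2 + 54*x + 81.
4T2: V_4

The polynomial is an irreducible quartic over Q and its discriminant is 76527504 = 8748^2, a perfect square, so the Galois group is contained in A_4. The resolvent cubic y^3 - 45*y^2 + 324*y splits completely over Q, which gives the Klein four-group V_4.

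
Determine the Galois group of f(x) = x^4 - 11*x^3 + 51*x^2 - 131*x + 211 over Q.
The polynomial is an irreducible quartic over Q and its discriminant is 66430125, which is not a perfect square, so the Galois group is not contained in A_4. The resolvent cubic y^3 - 51*y^2 + 597*y + 352 has exactly one rational root, so the Galois group is C_4 or D_4. The quartic becomes reducible over Q(sqrt(disc)), so the group is C_4.

C_4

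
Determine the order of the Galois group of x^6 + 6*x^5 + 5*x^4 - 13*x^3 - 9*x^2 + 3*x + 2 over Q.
60

The degree of the splitting field over Q equals the order of the Galois group, so first determine the group. The polynomial f is an irreducible sextic over Q, so G = Gal(f/Q) is one of the 16 transitive subgroups 6T1, ..., 6T16 of S_6. The discriminant of f is 30991489 = 5567^2, a perfect square, so G is contained in A_6. The transitive groups of degree 6 contained in A_6 are: A_4 (6T4, order 12), S_4 (6T7, order 24), (C_3 x C_3) : C_4 (6T10, order 36), PSL(2,5) (6T12, order 60), A_6 (6T15, order 360). By Dedekind's theorem, for a prime p not dividing disc(f) the degrees of the irreducible factors of f mod p form the cycle type of an element of G. Factoring f modulo the 21 such primes p <= 79 (skipping 19, which divides the discriminant), each new pattern first appears at: mod 2: f = (x)(x^5 + x^3 + x^2 + x + 1), pattern 5+1; mod 7: f = (x^3 + x^2 + 3x + 1)(x^3 + 5x^2 + 4x + 2), pattern 3+3; mod 61: f = (x + 3)(x + 25)(x^2 + 48x + 25)(x^2 + 52x + 38), pattern 2+2+1+1. No other pattern occurs in this range, so the set of observed cycle types is {5+1, 3+3, 2+2+1+1}. The candidates containing elements of all these cycle types are PSL(2,5) (6T12) of order 60, A_6 (6T15) of order 360; the others are excluded. The observed types are precisely the cycle types that occur in PSL(2,5) (6T12) (apart from the identity). Each of the other remaining candidates has further cycle types, and by the Chebotarev density theorem the matching factorization patterns would occur for a proportion of primes equal to their share of the group: A_6 (6T15) additionally contains elements of type 4+2, 3+1+1+1 (130 of its 360 elements, about 36% of primes). None of the 21 primes tested shows any such pattern (for each of these groups the chance of that is below 10^-4), which rules them out. Hence G = PSL(2,5) (6T12), of order 60. The Galois group PSL(2,5) (6T12) has order 60, so the splitting field has degree 60 over Q.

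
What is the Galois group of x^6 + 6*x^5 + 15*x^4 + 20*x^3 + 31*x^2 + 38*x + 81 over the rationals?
The polynomial f is an irreducible sextic over Q, so G = Gal(f/Q) is one of the 16 transitive subgroups 6T1, ..., 6T16 of S_6. The discriminant of f is -66039417143296, which is not a perfect square, so G is not contained in A_6. The transitive groups of degree 6 not contained in A_6 are: C_6 (6T1, order 6), S_3 (6T2, order 6), D_6 (6T3, order 12), C_3 x S_3 (6T5, order 18), A_4 x C_2 (6T6, order 24), S_4 (6T8, order 24), S_3 x S_3 (6T9, order 36), S_4 x C_2 (6T11, order 48), (S_3 x S_3) : C_2 (6T13, order 72), PGL(2,5) (6T14, order 120), S_6 (6T16, order 720). By Dedekind's theorem, for a prime p not dividing disc(f) the degrees of the irreducible factors of f mod p form the cycle type of an element of G. Factoring f modulo the 17 such primes p <= 67 (skipping 2, 31, which divide the discriminant), each new pattern first appears at: mod 3: f = (x)(x + 2)(x^4 + x^3 + x^2 + 1), pattern 4+1+1; mod 5: f = (x^3 + 2x^2 + 4x + 4)(x^3 + 4x^2 + 3x + 4), pattern 3+3; mod 7: f = (x^6 + 6x^5 + x^4 + 6x^3 + 3x^2 + 3x + 4), pattern 6; mod 11: f = (x^2 + 5)(x^2 + 2x + 4)(x^2 + 4x + 9), pattern 2+2+2; mod 13: f = (x^2 + 2x + 12)(x^4 + 4x^3 + 8x^2 + 8x + 10), pattern 4+2; mod 37: f = (x + 11)(x + 28)(x^2 + 20x + 9)(x^2 + 21x + 10), pattern 2+2+1+1; mod 47: f = (x + 11)(x + 19)(x + 30)(x + 38)(x^2 + 2x + 2), pattern 2+1+1+1+1. No other pattern occurs in this range, so the set of observed cycle types is {4+1+1, 3+3, 6, 2+2+2, 4+2, 2+2+1+1, 2+1+1+1+1}. The candidates containing elements of all these cycle types are S_4 x C_2 (6T11) of order 48, S_6 (6T16) of order 720; the others are excluded. The observed types are precisely the cycle types that occur in S_4 x C_2 (6T11) (apart from the identity). Each of the other remaining candidates has further cycle types, and by the Chebotarev density theorem the matching factorization patterns would occur for a proportion of primes equal to their share of the group: S_6 (6T16) additionally contains elements of type 5+1, 3+2+1, 3+1+1+1 (304 of its 720 elements, about 42% of primes). None of the 17 primes tested shows any such pattern (for each of these groups the chance of that is below 10^-4), which rules them out. Hence G = S_4 x C_2 (6T11), of order 48.

S_4 x C_2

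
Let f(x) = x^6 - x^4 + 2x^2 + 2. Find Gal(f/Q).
The polynomial f is an irreducible sextic over Q, so G = Gal(f/Q) is one of the 16 transitive subgroups 6T1, ..., 6T16 of S_6. The discriminant of f is -5120000, which is not a perfect square, so G is not contained in A_6. The transitive groups of degree 6 not contained in A_6 are: C_6 (6T1, order 6), S_3 (6T2, order 6), D_6 (6T3, order 12), C_3 x S_3 (6T5, order 18), A_4 x C_2 (6T6, order 24), S_4 (6T8, order 24), S_3 x S_3 (6T9, order 36), S_4 x C_2 (6T11, order 48), (S_3 x S_3) : C_2 (6T13, order 72), PGL(2,5) (6T14, order 120), S_6 (6T16, order 720). By Dedekind's theorem, for a prime p not dividing disc(f) the degrees of the irreducible factors of f mod p form the cycle type of an element of G. Factoring f modulo the 22 such primes p <= 89 (skipping 2, 5, which divide the discriminant), each new pattern first appears at: mod 3: f = (x^3 + x^2 + 2)(x^3 + 2x^2 + 1), pattern 3+3; mod 7: f = (x^2 + 2)(x^2 + x + 6)(x^2 + 6x + 6), pattern 2+2+2; mod 13: f = (x + 4)(x + 9)(x^4 + 2x^2 + 8), pattern 4+1+1; mod 43: f = (x + 12)(x + 31)(x^2 + 4)(x^2 + 10), pattern 2+2+1+1. No other pattern occurs in this range, so the set of observed cycle types is {3+3, 2+2+2, 4+1+1, 2+2+1+1}. The candidates containing elements of all these cycle types are S_4 (6T8) of order 24, S_4 x C_2 (6T11) of order 48, PGL(2,5) (6T14) of order 120, S_6 (6T16) of order 720; the others are excluded. The observed types are precisely the cycle types that occur in S_4 (6T8) (apart from the identity). Each of the other remaining candidates has further cycle types, and by the Chebotarev density theorem the matching factorization patterns would occur for a proportion of primes equal to their share of the group: S_4 x C_2 (6T11) additionally contains elements of type 6, 4+2, 2+1+1+1+1 (17 of its 48 elements, about 35% of primes); PGL(2,5) (6T14) additionally contains elements of type 6, 5+1 (44 of its 120 elements, about 37% of primes); S_6 (6T16) additionally contains elements of type 6, 5+1, 4+2, 3+2+1, 3+1+1+1, 2+1+1+1+1 (529 of its 720 elements, about 73% of primes). None of the 22 primes tested shows any such pattern (for each of these groups the chance of that is below 10^-4), which rules them out. Hence G = S_4 (6T8), of order 24.

S_4 (order 24)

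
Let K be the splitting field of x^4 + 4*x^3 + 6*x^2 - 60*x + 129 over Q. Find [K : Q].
12

The degree of the splitting field over Q equals the order of the Galois group, so first determine the group. The polynomial is an irreducible quartic over Q and its discriminant is 1358954496 = 36864^2, a perfect square, so the Galois group is contained in A_4. The resolvent cubic y^3 - 6*y^2 - 756*y - 2568 is irreducible over Q. An irreducible resolvent with square discriminant gives A_4. The Galois group A_4 (4T4) has order 12, so the splitting field has degree 12 over Q.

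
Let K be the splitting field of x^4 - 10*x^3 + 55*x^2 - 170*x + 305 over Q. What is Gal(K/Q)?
C_4

The polynomial is an irreducible quartic over Q and its discriminant is 119072000, which is not a perfect square, so the Galois group is not contained in A_4. The resolvent cubic y^3 - 55*y^2 + 480*y + 7700 has exactly one rational root, so the Galois group is C_4 or D_4. The quartic becomes reducible over Q(sqrt(disc)), so the group is C_4.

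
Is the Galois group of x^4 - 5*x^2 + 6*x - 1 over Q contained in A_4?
The polynomial is irreducible of degree 4 over Q. Its discriminant is -4528, which is not a perfect square. A Galois group lies in the alternating group exactly when the discriminant is a square in Q, so the Galois group (S_4) is not contained in A_4.

No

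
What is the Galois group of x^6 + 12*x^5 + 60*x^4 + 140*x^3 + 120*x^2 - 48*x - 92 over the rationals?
S_3 x S_3 (also written G36-)

The polynomial f is an irreducible sextic over Q, so G = Gal(f/Q) is one of the 16 transitive subgroups 6T1, ..., 6T16 of S_6. The discriminant of f is 660451885056, which is not a perfect square, so G is not contained in A_6. The transitive groups of degree 6 not contained in A_6 are: C_6 (6T1, order 6), S_3 (6T2, order 6), D_6 (6T3, order 12), C_3 x S_3 (6T5, order 18), A_4 x C_2 (6T6, order 24), S_4 (6T8, order 24), S_3 x S_3 (6T9, order 36), S_4 x C_2 (6T11, order 48), (S_3 x S_3) : C_2 (6T13, order 72), PGL(2,5) (6T14, order 120), S_6 (6T16, order 720). By Dedekind's theorem, for a prime p not dividing disc(f) the degrees of the irreducible factors of f mod p form the cycle type of an element of G. Factoring f modulo the 14 such primes p <= 53 (skipping 2, 3, which divide the discriminant), each new pattern first appears at: mod 5: f = (x + 1)(x + 3)(x^2 + 2)(x^2 + 3x + 3), pattern 2+2+1+1; mod 7: f = (x^6 + 5x^5 + 4x^4 + x^2 + x + 6), pattern 6; mod 19: f = (x + 4)(x + 5)(x + 16)(x^3 + 6x^2 + 12x + 18), pattern 3+1+1+1; mod 31: f = (x^2 + x + 16)(x^2 + 20x + 21)(x^2 + 22x + 6), pattern 2+2+2; mod 43: f = (x^3 + 6x^2 + 12x + 13)(x^3 + 6x^2 + 12x + 26), pattern 3+3. No other pattern occurs in this range, so the set of observed cycle types is {2+2+1+1, 6, 3+1+1+1, 2+2+2, 3+3}. The candidates containing elements of all these cycle types are S_3 x S_3 (6T9) of order 36, (S_3 x S_3) : C_2 (6T13) of order 72, S_6 (6T16) of order 720; the others are excluded. The observed types are precisely the cycle types that occur in S_3 x S_3 (6T9) (apart from the identity). Each of the other remaining candidates has further cycle types, and by the Chebotarev density theorem the matching factorization patterns would occur for a proportion of primes equal to their share of the group: (S_3 x S_3) : C_2 (6T13) additionally contains elements of type 4+2, 3+2+1, 2+1+1+1+1 (36 of its 72 elements, about 50% of primes); S_6 (6T16) additionally contains elements of type 5+1, 4+2, 4+1+1, 3+2+1, 2+1+1+1+1 (459 of its 720 elements, about 64% of primes). None of the 14 primes tested shows any such pattern (for each of these groups the chance of that is below 10^-4), which rules them out. Hence G = S_3 x S_3 (6T9), of order 36.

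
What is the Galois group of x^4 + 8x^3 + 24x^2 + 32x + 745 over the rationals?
The polynomial is an irreducible quartic over Q and its discriminant is 99179645184 = 314928^2, a perfect square, so the Galois group is contained in A_4. The resolvent cubic y^3 - 24*y^2 - 2724*y + 22816 splits completely over Q, which gives the Klein four-group V_4.

V_4 (also written V4)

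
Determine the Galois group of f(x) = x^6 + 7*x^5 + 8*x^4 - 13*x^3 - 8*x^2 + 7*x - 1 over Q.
S_3, S_3 acting on 6 points

The polynomial f is an irreducible sextic over Q, so G = Gal(f/Q) is one of the 16 transitive subgroups 6T1, ..., 6T16 of S_6. The discriminant of f is 324179200, which is not a perfect square, so G is not contained in A_6. The transitive groups of degree 6 not contained in A_6 are: C_6 (6T1, order 6), S_3 (6T2, order 6), D_6 (6T3, order 12), C_3 x S_3 (6T5, order 18), A_4 x C_2 (6T6, order 24), S_4 (6T8, order 24), S_3 x S_3 (6T9, order 36), S_4 x C_2 (6T11, order 48), (S_3 x S_3) : C_2 (6T13, order 72), PGL(2,5) (6T14, order 120), S_6 (6T16, order 720). By Dedekind's theorem, for a prime p not dividing disc(f) the degrees of the irreducible factors of f mod p form the cycle type of an element of G. Factoring f modulo the 23 such primes p <= 101 (skipping 2, 5, 37, which divide the discriminant), each new pattern first appears at: mod 3: f = (x^3 + 2x + 1)(x^3 + x^2 + 2), pattern 3+3; mod 13: f = (x^2 + 2x + 7)(x^2 + 9x + 2)(x^2 + 9x + 12), pattern 2+2+2; mod 67: f = (x + 3)(x + 8)(x + 22)(x + 25)(x + 28)(x + 55), pattern 1+1+1+1+1+1. No other pattern occurs in this range, so the set of observed cycle types is {3+3, 2+2+2, 1+1+1+1+1+1}. The candidates containing elements of all these cycle types are C_6 (6T1) of order 6, S_3 (6T2) of order 6, D_6 (6T3) of order 12, C_3 x S_3 (6T5) of order 18, A_4 x C_2 (6T6) of order 24, S_4 (6T8) of order 24, S_3 x S_3 (6T9) of order 36, S_4 x C_2 (6T11) of order 48, (S_3 x S_3) : C_2 (6T13) of order 72, PGL(2,5) (6T14) of order 120, S_6 (6T16) of order 720; the others are excluded. The observed types are precisely the cycle types that occur in S_3 (6T2). Each of the other remaining candidates has further cycle types, and by the Chebotarev density theorem the matching factorization patterns would occur for a proportion of primes equal to their share of the group: C_6 (6T1) additionally contains elements of type 6 (2 of its 6 elements, about 33% of primes); D_6 (6T3) additionally contains elements of type 6, 2+2+1+1 (5 of its 12 elements, about 42% of primes); C_3 x S_3 (6T5) additionally contains elements of type 6, 3+1+1+1 (10 of its 18 elements, about 56% of primes); A_4 x C_2 (6T6) additionally contains elements of type 6, 2+2+1+1, 2+1+1+1+1 (14 of its 24 elements, about 58% of primes); S_4 (6T8) additionally contains elements of type 4+1+1, 2+2+1+1 (9 of its 24 elements, about 38% of primes); S_3 x S_3 (6T9) additionally contains elements of type 6, 3+1+1+1, 2+2+1+1 (25 of its 36 elements, about 69% of primes); S_4 x C_2 (6T11) additionally contains elements of type 6, 4+2, 4+1+1, 2+2+1+1, 2+1+1+1+1 (32 of its 48 elements, about 67% of primes); (S_3 x S_3) : C_2 (6T13) additionally contains elements of type 6, 4+2, 3+2+1, 3+1+1+1, 2+2+1+1, 2+1+1+1+1 (61 of its 72 elements, about 85% of primes); PGL(2,5) (6T14) additionally contains elements of type 6, 5+1, 4+1+1, 2+2+1+1 (89 of its 120 elements, about 74% of primes); S_6 (6T16) additionally contains elements of type 6, 5+1, 4+2, 4+1+1, 3+2+1, 3+1+1+1, 2+2+1+1, 2+1+1+1+1 (664 of its 720 elements, about 92% of primes). None of the 23 primes tested shows any such pattern (for each of these groups the chance of that is below 10^-4), which rules them out. Hence G = S_3 (6T2), of order 6.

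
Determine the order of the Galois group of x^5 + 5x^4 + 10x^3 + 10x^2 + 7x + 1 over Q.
120

The degree of the splitting field over Q equals the order of the Galois group, so first determine the group. The polynomial f is an irreducible quintic over Q, so G = Gal(f/Q) is a transitive subgroup of S_5: one of C_5 (5T1, order 5), D_5 (5T2, order 10), F_20 (5T3, order 20), A_5 (5T4, order 60) or S_5 (5T5, order 120). The discriminant of f is 58192, which is not a perfect square, so G is not contained in A_5. The transitive groups of degree 5 not contained in A_5 are: F_20 (5T3, order 20), S_5 (5T5, order 120). By Dedekind's theorem, for a prime p not dividing disc(f) the degrees of the irreducible factors of f mod p form the cycle type of an element of G. Factoring f modulo the 5 such primes p <= 13 (skipping 2, which divides the discriminant), each new pattern first appears at: mod 3: f = (x^5 + 2x^4 + x^3 + x^2 + x + 1), pattern 5; mod 5: f = (x + 2)(x^4 + 3x^3 + 4x^2 + 2x + 3), pattern 4+1; mod 13: f = (x + 9)(x + 11)(x^3 + 11x^2 + 3x + 5), pattern 3+1+1. No other pattern occurs in this range, so the set of observed cycle types is {5, 4+1, 3+1+1}. Among the candidates above, the only group containing elements of all these cycle types is S_5 (5T5) — F_20 (5T3) lacks at least one of them. Hence G = S_5 (5T5), of order 120. The Galois group S_5 (5T5) has order 120, so the splitting field has degree 120 over Q.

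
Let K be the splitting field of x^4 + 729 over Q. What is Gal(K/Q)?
V_4

The polynomial is an irreducible quartic over Q and its discriminant is 99179645184 = 314928^2, a perfect square, so the Galois group is contained in A_4. The resolvent cubic y^3 - 2916*y splits completely over Q, which gives the Klein four-group V_4.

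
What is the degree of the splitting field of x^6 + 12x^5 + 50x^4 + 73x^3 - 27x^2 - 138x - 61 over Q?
The degree of the splitting field over Q equals the order of the Galois group, so first determine the group. The polynomial f is an irreducible sextic over Q, so G = Gal(f/Q) is one of the 16 transitive subgroups 6T1, ..., 6T16 of S_6. The discriminant of f is 30991489 = 5567^2, a perfect square, so G is contained in A_6. The transitive groups of degree 6 contained in A_6 are: A_4 (6T4, order 12), S_4 (6T7, order 24), (C_3 x C_3) : C_4 (6T10, order 36), PSL(2,5) (6T12, order 60), A_6 (6T15, order 360). By Dedekind's theorem, for a prime p not dividing disc(f) the degrees of the irreducible factors of f mod p form the cycle type of an element of G. Factoring f modulo the 21 such primes p <= 79 (skipping 19, which divides the discriminant), each new pattern first appears at: mod 2: f = (x + 1)(x^5 + x^4 + x^3 + x + 1), pattern 5+1; mod 7: f = (x^3 + x^2 + 3x + 5)(x^3 + 4x^2 + x + 6), pattern 3+3; mod 61: f = (x)(x + 39)(x^2 + 15x + 13)(x^2 + 19x + 12), pattern 2+2+1+1. No other pattern occurs in this range, so the set of observed cycle types is {5+1, 3+3, 2+2+1+1}. The candidates containing elements of all these cycle types are PSL(2,5) (6T12) of order 60, A_6 (6T15) of order 360; the others are excluded. The observed types are precisely the cycle types that occur in PSL(2,5) (6T12) (apart from the identity). Each of the other remaining candidates has further cycle types, and by the Chebotarev density theorem the matching factorization patterns would occur for a proportion of primes equal to their share of the group: A_6 (6T15) additionally contains elements of type 4+2, 3+1+1+1 (130 of its 360 elements, about 36% of primes). None of the 21 primes tested shows any such pattern (for each of these groups the chance of that is below 10^-4), which rules them out. Hence G = PSL(2,5) (6T12), of order 60. The Galois group PSL(2,5) (6T12) has order 60, so the splitting field has degree 60 over Q.

60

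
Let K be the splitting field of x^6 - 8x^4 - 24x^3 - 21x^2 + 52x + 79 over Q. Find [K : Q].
The degree of the splitting field over Q equals the order of the Galois group, so first determine the group. The polynomial f is an irreducible sextic over Q, so G = Gal(f/Q) is one of the 16 transitive subgroups 6T1, ..., 6T16 of S_6. The discriminant of f is 51513463034944 = 7177288^2, a perfect square, so G is contained in A_6. The transitive groups of degree 6 contained in A_6 are: A_4 (6T4, order 12), S_4 (6T7, order 24), (C_3 x C_3) : C_4 (6T10, order 36), PSL(2,5) (6T12, order 60), A_6 (6T15, order 360). By Dedekind's theorem, for a prime p not dividing disc(f) the degrees of the irreducible factors of f mod p form the cycle type of an element of G. Factoring f modulo the 79 such primes p <= 421 (skipping 2, 19, 23, which divide the discriminant), each new pattern first appears at: mod 3: f = (x^3 + x^2 + 2)(x^3 + 2x^2 + 2x + 2), pattern 3+3; mod 5: f = (x^2 + 2x + 4)(x^4 + 3x^3 + 2x^2 + 1), pattern 4+2; mod 43: f = (x + 8)(x + 38)(x^2 + 14x + 7)(x^2 + 26x + 14), pattern 2+2+1+1; mod 223: f = (x + 19)(x + 26)(x + 135)(x + 141)(x + 173)(x + 175), pattern 1+1+1+1+1+1. No other pattern occurs in this range, so the set of observed cycle types is {3+3, 4+2, 2+2+1+1, 1+1+1+1+1+1}. The candidates containing elements of all these cycle types are S_4 (6T7) of order 24, (C_3 x C_3) : C_4 (6T10) of order 36, A_6 (6T15) of order 360; the others are excluded. The observed types are precisely the cycle types that occur in S_4 (6T7). Each of the other remaining candidates has further cycle types, and by the Chebotarev density theorem the matching factorization patterns would occur for a proportion of primes equal to their share of the group: (C_3 x C_3) : C_4 (6T10) additionally contains elements of type 3+1+1+1 (4 of its 36 elements, about 11% of primes); A_6 (6T15) additionally contains elements of type 5+1, 3+1+1+1 (184 of its 360 elements, about 51% of primes). None of the 79 primes tested shows any such pattern (for each of these groups the chance of that is below 10^-4), which rules them out. Hence G = S_4 (6T7), of order 24. The Galois group S_4 (6T7) has order 24, so the splitting field has degree 24 over Q.

24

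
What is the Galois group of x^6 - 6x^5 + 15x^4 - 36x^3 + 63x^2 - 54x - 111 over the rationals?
S_3 x S_3 (order 36)

The polynomial f is an irreducible sextic over Q, so G = Gal(f/Q) is one of the 16 transitive subgroups 6T1, ..., 6T16 of S_6. The discriminant of f is 5410421842378752, which is not a perfect square, so G is not contained in A_6. The transitive groups of degree 6 not contained in A_6 are: C_6 (6T1, order 6), S_3 (6T2, order 6), D_6 (6T3, order 12), C_3 x S_3 (6T5, order 18), A_4 x C_2 (6T6, order 24), S_4 (6T8, order 24), S_3 x S_3 (6T9, order 36), S_4 x C_2 (6T11, order 48), (S_3 x S_3) : C_2 (6T13, order 72), PGL(2,5) (6T14, order 120), S_6 (6T16, order 720). By Dedekind's theorem, for a prime p not dividing disc(f) the degrees of the irreducible factors of f mod p form the cycle type of an element of G. Factoring f modulo the 23 such primes p <= 97 (skipping 2, 3, which divide the discriminant), each new pattern first appears at: mod 5: f = (x^6 + 4x^5 + 4x^3 + 3x^2 + x + 4), pattern 6; mod 11: f = (x + 5)(x + 9)(x^2 + 3x + 10)(x^2 + 10x + 1), pattern 2+2+1+1; mod 13: f = (x + 3)(x + 9)(x + 11)(x^3 + 10x^2 + 3x + 10), pattern 3+1+1+1; mod 31: f = (x^2 + 14x + 19)(x^2 + 16x + 27)(x^2 + 26x + 19), pattern 2+2+2; mod 97: f = (x^3 + 94x^2 + 3x + 8)(x^3 + 94x^2 + 3x + 71), pattern 3+3. No other pattern occurs in this range, so the set of observed cycle types is {6, 2+2+1+1, 3+1+1+1, 2+2+2, 3+3}. The candidates containing elements of all these cycle types are S_3 x S_3 (6T9) of order 36, (S_3 x S_3) : C_2 (6T13) of order 72, S_6 (6T16) of order 720; the others are excluded. The observed types are precisely the cycle types that occur in S_3 x S_3 (6T9) (apart from the identity). Each of the other remaining candidates has further cycle types, and by the Chebotarev density theorem the matching factorization patterns would occur for a proportion of primes equal to their share of the group: (S_3 x S_3) : C_2 (6T13) additionally contains elements of type 4+2, 3+2+1, 2+1+1+1+1 (36 of its 72 elements, about 50% of primes); S_6 (6T16) additionally contains elements of type 5+1, 4+2, 4+1+1, 3+2+1, 2+1+1+1+1 (459 of its 720 elements, about 64% of primes). None of the 23 primes tested shows any such pattern (for each of these groups the chance of that is below 10^-4), which rules them out. Hence G = S_3 x S_3 (6T9), of order 36.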